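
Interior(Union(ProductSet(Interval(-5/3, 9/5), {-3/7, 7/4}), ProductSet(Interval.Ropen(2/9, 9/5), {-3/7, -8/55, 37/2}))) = EmptySet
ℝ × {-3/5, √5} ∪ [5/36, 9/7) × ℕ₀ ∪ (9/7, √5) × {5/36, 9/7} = ([5/36, 9/7) × ℕ₀) ∪ (ℝ × {-3/5, √5}) ∪ ((9/7, √5) × {5/36, 9/7})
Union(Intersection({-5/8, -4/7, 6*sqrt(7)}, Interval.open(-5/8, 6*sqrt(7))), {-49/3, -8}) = {-49/3, -8, -4/7}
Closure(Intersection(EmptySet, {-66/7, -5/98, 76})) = EmptySet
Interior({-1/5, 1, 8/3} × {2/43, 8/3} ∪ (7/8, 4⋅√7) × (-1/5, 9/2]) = (7/8, 4⋅√7) × (-1/5, 9/2)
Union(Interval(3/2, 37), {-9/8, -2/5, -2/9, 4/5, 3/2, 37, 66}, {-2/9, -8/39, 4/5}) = Union({-9/8, -2/5, -2/9, -8/39, 4/5, 66}, Interval(3/2, 37))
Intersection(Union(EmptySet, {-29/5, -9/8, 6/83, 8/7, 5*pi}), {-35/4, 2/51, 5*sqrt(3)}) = EmptySet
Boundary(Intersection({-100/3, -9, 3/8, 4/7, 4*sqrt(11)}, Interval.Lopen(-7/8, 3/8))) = {3/8}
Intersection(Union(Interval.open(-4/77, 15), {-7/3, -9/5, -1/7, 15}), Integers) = Range(0, 16, 1)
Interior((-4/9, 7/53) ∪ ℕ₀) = ({0} \ ℕ₀ \ (-4/9, 7/53)) ∪ ((-4/9, 7/53) \ ℕ₀ \ (-4/9, 7/53)) ∪ (ℕ₀ \ ({-4/9, 7/53} ∪ (ℕ₀ \ (-4/9, 7/53)))) ∪ ({0} \ ({-4/9, 7/53} ∪ (ℕ₀ \ (-4/9, 7/53))))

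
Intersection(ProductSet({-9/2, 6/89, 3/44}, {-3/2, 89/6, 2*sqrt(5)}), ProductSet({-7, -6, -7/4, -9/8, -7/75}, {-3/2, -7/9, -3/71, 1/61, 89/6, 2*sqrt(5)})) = EmptySet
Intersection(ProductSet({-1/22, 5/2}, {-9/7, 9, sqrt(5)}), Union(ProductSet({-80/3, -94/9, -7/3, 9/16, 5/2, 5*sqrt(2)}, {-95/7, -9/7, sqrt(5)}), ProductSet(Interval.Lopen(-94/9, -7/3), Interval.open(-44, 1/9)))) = ProductSet({5/2}, {-9/7, sqrt(5)})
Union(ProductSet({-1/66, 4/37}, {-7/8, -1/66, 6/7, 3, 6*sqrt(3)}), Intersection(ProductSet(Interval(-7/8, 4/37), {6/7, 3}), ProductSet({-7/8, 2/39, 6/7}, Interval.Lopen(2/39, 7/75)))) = ProductSet({-1/66, 4/37}, {-7/8, -1/66, 6/7, 3, 6*sqrt(3)})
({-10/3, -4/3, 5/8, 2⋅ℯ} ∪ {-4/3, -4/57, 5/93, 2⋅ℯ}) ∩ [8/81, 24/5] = {5/8}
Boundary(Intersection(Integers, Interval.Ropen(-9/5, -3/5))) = Range(-1, 0, 1)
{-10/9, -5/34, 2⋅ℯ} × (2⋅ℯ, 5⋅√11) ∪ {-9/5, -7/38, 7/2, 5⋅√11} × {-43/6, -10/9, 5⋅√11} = ({-10/9, -5/34, 2⋅ℯ} × (2⋅ℯ, 5⋅√11)) ∪ ({-9/5, -7/38, 7/2, 5⋅√11} × {-43/6, -10/9, 5⋅√11})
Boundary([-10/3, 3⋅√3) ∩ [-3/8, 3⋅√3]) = {-3/8, 3⋅√3}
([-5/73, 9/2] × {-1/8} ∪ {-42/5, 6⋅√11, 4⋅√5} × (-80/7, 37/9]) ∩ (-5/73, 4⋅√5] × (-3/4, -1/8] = ((-5/73, 9/2] × {-1/8}) ∪ ({4⋅√5} × (-3/4, -1/8])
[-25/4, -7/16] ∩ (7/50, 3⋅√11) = ∅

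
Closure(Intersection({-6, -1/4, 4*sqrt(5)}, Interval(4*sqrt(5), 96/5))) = {4*sqrt(5)}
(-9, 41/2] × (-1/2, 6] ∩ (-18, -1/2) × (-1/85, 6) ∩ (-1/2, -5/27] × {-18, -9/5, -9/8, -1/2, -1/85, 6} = ∅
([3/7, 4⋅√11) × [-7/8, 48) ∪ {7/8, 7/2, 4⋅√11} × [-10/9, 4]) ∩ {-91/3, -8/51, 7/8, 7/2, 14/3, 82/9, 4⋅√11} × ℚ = ({7/8, 7/2, 14/3, 82/9} × (ℚ ∩ [-7/8, 48))) ∪ ({7/8, 7/2, 4⋅√11} × (ℚ ∩ [-10/9, 4]))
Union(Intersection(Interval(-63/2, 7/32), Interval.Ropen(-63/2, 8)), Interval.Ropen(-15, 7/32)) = Interval(-63/2, 7/32)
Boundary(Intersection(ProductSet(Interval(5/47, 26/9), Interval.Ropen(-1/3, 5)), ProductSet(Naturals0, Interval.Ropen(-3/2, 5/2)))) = ProductSet(Range(1, 3, 1), Interval(-1/3, 5/2))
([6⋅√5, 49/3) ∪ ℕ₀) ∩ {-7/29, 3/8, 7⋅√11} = ∅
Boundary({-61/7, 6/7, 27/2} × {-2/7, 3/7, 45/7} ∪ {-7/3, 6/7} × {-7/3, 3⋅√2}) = ({-61/7, 6/7, 27/2} × {-2/7, 3/7, 45/7}) ∪ ({-7/3, 6/7} × {-7/3, 3⋅√2})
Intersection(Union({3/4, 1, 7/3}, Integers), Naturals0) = Naturals0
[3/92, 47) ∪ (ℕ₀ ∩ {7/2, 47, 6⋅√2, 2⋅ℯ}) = [3/92, 47]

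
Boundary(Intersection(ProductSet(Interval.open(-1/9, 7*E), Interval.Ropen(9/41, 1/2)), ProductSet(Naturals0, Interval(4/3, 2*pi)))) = EmptySet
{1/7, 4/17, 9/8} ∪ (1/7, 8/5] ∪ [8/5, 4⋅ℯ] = [1/7, 4⋅ℯ]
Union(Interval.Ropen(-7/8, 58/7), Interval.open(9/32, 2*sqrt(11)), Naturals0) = Union(Interval.Ropen(-7/8, 58/7), Naturals0)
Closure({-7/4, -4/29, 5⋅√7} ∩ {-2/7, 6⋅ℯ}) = ∅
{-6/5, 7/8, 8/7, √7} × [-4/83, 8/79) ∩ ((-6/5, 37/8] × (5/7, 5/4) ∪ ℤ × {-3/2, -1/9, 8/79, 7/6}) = ∅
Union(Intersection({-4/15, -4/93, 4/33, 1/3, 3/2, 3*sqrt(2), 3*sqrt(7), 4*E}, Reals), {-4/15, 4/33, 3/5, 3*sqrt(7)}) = {-4/15, -4/93, 4/33, 1/3, 3/5, 3/2, 3*sqrt(2), 3*sqrt(7), 4*E}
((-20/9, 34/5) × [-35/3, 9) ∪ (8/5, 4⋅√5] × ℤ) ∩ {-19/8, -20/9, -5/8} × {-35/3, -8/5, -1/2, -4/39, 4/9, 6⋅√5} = {-5/8} × {-35/3, -8/5, -1/2, -4/39, 4/9}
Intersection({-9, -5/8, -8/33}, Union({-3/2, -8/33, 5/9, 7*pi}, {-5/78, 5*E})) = {-8/33}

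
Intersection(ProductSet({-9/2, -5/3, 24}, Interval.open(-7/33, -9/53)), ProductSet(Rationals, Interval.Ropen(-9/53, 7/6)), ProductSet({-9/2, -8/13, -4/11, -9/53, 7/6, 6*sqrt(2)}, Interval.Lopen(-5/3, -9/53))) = EmptySet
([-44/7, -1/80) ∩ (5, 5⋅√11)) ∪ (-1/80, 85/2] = (-1/80, 85/2]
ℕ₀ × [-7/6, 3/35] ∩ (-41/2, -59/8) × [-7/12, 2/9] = ∅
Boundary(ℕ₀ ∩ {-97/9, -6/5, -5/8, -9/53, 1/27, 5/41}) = ∅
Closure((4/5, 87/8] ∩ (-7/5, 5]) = [4/5, 5]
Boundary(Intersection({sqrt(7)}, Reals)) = {sqrt(7)}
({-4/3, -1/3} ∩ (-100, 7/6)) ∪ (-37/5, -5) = (-37/5, -5) ∪ {-4/3, -1/3}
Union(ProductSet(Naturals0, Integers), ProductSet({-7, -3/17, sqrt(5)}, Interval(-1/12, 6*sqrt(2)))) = Union(ProductSet({-7, -3/17, sqrt(5)}, Interval(-1/12, 6*sqrt(2))), ProductSet(Naturals0, Integers))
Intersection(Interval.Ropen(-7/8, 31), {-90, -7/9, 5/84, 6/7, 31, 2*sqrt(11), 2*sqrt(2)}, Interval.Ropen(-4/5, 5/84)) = {-7/9}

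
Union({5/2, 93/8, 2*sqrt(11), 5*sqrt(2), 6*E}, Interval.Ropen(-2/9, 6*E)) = Interval(-2/9, 6*E)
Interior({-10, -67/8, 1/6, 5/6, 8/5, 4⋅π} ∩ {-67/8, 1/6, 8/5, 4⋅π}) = ∅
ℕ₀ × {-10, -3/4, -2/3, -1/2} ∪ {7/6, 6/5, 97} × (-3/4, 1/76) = (ℕ₀ × {-10, -3/4, -2/3, -1/2}) ∪ ({7/6, 6/5, 97} × (-3/4, 1/76))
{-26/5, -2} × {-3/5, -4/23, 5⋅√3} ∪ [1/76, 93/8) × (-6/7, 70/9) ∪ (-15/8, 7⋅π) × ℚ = ((-15/8, 7⋅π) × ℚ) ∪ ([1/76, 93/8) × (-6/7, 70/9)) ∪ ({-26/5, -2} × {-3/5, -4/23, 5⋅√3})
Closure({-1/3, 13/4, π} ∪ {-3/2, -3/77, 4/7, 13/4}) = {-3/2, -1/3, -3/77, 4/7, 13/4, π}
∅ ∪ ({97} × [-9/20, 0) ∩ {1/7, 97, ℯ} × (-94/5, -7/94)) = {97} × [-9/20, -7/94)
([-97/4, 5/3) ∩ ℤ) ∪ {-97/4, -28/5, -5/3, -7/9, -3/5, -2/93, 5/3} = {-97/4, -28/5, -5/3, -7/9, -3/5, -2/93, 5/3} ∪ {-24, -23, …, 1}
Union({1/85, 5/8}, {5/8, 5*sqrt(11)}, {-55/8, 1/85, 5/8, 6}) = {-55/8, 1/85, 5/8, 6, 5*sqrt(11)}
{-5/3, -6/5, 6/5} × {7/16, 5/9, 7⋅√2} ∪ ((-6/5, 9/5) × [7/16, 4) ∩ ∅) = {-5/3, -6/5, 6/5} × {7/16, 5/9, 7⋅√2}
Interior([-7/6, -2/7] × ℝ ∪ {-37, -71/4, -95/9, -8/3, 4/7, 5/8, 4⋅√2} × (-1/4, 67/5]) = (-7/6, -2/7) × ℝ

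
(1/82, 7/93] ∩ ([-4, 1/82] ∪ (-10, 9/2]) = (1/82, 7/93]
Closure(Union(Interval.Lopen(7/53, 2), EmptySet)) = Interval(7/53, 2)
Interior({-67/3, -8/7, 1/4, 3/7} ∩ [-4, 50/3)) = ∅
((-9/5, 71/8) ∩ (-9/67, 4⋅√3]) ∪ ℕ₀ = (-9/67, 4⋅√3] ∪ ℕ₀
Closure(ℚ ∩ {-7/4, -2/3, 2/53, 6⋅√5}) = {-7/4, -2/3, 2/53}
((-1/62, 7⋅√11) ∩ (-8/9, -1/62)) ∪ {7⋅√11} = {7⋅√11}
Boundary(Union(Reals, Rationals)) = EmptySet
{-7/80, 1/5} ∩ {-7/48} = ∅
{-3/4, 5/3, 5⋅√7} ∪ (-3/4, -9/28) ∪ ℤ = ℤ ∪ [-3/4, -9/28) ∪ {5/3, 5⋅√7}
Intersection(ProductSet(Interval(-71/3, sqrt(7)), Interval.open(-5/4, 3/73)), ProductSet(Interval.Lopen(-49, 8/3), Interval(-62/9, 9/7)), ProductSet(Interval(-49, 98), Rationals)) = ProductSet(Interval(-71/3, sqrt(7)), Intersection(Interval.open(-5/4, 3/73), Rationals))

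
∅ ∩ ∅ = ∅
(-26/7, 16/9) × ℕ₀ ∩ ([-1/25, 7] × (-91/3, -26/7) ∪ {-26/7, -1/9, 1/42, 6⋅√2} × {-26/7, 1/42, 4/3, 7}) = {-1/9, 1/42} × {7}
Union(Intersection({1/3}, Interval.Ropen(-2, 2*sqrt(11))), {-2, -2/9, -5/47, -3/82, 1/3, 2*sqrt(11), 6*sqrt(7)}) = {-2, -2/9, -5/47, -3/82, 1/3, 2*sqrt(11), 6*sqrt(7)}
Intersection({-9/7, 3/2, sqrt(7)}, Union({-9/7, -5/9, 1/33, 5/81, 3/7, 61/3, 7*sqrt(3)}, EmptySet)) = {-9/7}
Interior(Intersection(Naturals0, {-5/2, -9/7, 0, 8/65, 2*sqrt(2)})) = EmptySet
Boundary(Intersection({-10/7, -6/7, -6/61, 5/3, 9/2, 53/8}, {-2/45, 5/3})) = {5/3}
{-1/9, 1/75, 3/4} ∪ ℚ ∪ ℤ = ℚ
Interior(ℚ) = ∅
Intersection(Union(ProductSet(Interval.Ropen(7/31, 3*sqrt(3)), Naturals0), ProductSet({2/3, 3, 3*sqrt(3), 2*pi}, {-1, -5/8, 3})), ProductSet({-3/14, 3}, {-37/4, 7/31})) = EmptySet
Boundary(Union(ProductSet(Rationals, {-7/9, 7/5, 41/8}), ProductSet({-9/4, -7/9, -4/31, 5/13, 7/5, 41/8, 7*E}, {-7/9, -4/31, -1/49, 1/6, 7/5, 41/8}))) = Union(ProductSet({-9/4, -7/9, -4/31, 5/13, 7/5, 41/8, 7*E}, {-7/9, -4/31, -1/49, 1/6, 7/5, 41/8}), ProductSet(Reals, {-7/9, 7/5, 41/8}))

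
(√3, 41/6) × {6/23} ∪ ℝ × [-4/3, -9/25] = (ℝ × [-4/3, -9/25]) ∪ ((√3, 41/6) × {6/23})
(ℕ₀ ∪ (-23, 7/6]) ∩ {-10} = {-10}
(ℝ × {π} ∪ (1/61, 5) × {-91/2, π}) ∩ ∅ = ∅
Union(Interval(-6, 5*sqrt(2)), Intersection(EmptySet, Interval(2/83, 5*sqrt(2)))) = Interval(-6, 5*sqrt(2))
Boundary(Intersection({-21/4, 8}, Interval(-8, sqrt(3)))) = {-21/4}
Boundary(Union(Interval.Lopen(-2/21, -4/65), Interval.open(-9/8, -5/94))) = {-9/8, -5/94}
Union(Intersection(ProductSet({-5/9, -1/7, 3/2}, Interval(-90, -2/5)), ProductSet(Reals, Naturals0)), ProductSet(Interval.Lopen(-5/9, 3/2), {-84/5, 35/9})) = ProductSet(Interval.Lopen(-5/9, 3/2), {-84/5, 35/9})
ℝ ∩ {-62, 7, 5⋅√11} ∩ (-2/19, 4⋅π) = {7}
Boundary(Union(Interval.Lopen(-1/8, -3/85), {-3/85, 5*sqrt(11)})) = {-1/8, -3/85, 5*sqrt(11)}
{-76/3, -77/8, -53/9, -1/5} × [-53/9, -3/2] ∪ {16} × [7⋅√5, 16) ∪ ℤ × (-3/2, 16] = (ℤ × (-3/2, 16]) ∪ ({-76/3, -77/8, -53/9, -1/5} × [-53/9, -3/2])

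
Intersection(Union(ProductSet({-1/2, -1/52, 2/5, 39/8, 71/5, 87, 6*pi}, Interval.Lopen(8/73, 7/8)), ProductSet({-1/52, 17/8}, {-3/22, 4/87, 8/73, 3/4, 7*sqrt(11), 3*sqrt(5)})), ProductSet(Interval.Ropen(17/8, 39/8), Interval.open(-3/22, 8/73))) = ProductSet({17/8}, {4/87})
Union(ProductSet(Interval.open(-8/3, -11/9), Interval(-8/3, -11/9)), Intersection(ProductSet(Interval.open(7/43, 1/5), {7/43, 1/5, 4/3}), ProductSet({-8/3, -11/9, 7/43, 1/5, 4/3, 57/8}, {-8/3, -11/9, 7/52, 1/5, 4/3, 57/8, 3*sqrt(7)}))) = ProductSet(Interval.open(-8/3, -11/9), Interval(-8/3, -11/9))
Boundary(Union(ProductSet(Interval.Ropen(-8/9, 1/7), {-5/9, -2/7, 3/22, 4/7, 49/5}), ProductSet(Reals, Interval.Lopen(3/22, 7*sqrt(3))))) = Union(ProductSet(Interval(-8/9, 1/7), {-5/9, -2/7, 3/22}), ProductSet(Reals, {3/22, 7*sqrt(3)}))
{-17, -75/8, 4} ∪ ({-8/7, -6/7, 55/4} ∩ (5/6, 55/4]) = {-17, -75/8, 4, 55/4}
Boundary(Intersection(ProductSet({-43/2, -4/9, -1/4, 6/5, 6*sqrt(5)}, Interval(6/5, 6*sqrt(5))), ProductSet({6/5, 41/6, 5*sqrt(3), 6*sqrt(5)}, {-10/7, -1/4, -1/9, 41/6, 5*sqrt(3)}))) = ProductSet({6/5, 6*sqrt(5)}, {41/6, 5*sqrt(3)})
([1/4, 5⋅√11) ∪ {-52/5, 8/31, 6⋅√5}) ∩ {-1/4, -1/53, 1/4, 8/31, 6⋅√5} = {1/4, 8/31, 6⋅√5}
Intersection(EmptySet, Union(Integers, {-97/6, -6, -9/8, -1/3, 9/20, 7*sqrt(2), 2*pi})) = EmptySet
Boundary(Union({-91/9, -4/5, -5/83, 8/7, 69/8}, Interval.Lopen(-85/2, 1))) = {-85/2, 1, 8/7, 69/8}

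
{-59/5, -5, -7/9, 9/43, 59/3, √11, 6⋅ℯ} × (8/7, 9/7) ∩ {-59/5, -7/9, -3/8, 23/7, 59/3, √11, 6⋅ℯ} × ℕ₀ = ∅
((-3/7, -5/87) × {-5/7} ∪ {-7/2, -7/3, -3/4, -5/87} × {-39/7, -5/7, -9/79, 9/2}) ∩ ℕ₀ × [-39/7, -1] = ∅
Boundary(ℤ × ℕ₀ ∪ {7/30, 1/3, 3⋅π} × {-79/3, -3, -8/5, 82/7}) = (ℤ × ℕ₀) ∪ ({7/30, 1/3, 3⋅π} × {-79/3, -3, -8/5, 82/7})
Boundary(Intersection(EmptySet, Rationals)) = EmptySet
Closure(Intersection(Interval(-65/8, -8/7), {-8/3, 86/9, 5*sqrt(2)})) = {-8/3}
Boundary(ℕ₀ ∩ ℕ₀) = ℕ₀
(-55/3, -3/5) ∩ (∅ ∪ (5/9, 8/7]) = ∅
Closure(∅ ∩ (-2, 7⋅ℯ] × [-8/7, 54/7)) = ∅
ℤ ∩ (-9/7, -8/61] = {-1}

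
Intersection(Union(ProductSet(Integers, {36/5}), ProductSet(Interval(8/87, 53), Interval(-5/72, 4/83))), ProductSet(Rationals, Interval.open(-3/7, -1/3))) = EmptySet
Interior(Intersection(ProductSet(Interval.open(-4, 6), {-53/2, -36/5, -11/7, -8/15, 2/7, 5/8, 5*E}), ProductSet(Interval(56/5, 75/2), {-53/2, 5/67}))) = EmptySet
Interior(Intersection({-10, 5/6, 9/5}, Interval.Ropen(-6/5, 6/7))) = EmptySet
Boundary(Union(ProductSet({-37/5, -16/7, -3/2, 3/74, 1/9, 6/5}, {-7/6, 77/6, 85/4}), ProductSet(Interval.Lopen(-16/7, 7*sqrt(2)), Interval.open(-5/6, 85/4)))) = Union(ProductSet({-37/5, -16/7}, {-7/6, 77/6, 85/4}), ProductSet({-16/7, 7*sqrt(2)}, Interval(-5/6, 85/4)), ProductSet({-37/5, -16/7, -3/2, 3/74, 1/9, 6/5}, {-7/6, 85/4}), ProductSet(Interval(-16/7, 7*sqrt(2)), {-5/6, 85/4}))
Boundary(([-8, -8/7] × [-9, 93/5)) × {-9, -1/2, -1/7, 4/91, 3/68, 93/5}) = ([-8, -8/7] × [-9, 93/5]) × {-9, -1/2, -1/7, 4/91, 3/68, 93/5}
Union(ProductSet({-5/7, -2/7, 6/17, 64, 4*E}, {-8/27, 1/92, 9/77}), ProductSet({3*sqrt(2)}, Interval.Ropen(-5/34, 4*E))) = Union(ProductSet({3*sqrt(2)}, Interval.Ropen(-5/34, 4*E)), ProductSet({-5/7, -2/7, 6/17, 64, 4*E}, {-8/27, 1/92, 9/77}))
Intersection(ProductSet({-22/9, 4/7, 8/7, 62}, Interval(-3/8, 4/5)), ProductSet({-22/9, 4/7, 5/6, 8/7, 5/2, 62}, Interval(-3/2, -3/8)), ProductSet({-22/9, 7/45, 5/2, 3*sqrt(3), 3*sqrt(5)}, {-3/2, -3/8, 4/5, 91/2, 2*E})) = ProductSet({-22/9}, {-3/8})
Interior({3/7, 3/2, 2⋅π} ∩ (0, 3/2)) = ∅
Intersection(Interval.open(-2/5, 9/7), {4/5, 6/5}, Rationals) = {4/5, 6/5}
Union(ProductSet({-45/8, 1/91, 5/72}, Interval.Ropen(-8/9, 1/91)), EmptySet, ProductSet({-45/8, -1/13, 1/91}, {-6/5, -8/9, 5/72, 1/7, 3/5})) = Union(ProductSet({-45/8, -1/13, 1/91}, {-6/5, -8/9, 5/72, 1/7, 3/5}), ProductSet({-45/8, 1/91, 5/72}, Interval.Ropen(-8/9, 1/91)))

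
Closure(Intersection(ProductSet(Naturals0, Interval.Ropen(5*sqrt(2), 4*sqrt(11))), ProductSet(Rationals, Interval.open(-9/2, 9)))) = ProductSet(Naturals0, Interval(5*sqrt(2), 9))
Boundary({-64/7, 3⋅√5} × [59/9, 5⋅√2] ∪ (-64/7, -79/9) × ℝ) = ({-64/7, -79/9} × ℝ) ∪ ({-64/7, 3⋅√5} × [59/9, 5⋅√2])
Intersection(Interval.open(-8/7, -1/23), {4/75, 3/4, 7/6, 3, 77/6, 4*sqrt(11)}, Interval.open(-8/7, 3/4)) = EmptySet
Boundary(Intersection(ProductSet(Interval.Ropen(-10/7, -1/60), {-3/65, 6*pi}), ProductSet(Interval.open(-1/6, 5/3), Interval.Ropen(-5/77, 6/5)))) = ProductSet(Interval(-1/6, -1/60), {-3/65})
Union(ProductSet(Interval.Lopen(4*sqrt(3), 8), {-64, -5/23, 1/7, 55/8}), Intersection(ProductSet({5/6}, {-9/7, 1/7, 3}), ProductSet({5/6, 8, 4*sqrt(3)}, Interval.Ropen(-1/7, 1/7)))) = ProductSet(Interval.Lopen(4*sqrt(3), 8), {-64, -5/23, 1/7, 55/8})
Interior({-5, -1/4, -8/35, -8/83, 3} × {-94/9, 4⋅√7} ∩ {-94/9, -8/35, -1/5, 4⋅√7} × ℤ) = ∅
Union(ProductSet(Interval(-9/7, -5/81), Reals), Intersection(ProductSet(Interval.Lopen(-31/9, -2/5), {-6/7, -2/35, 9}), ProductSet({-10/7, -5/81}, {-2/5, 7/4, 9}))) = Union(ProductSet({-10/7}, {9}), ProductSet(Interval(-9/7, -5/81), Reals))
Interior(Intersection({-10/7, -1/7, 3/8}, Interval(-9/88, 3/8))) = EmptySet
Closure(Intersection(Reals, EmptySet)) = EmptySet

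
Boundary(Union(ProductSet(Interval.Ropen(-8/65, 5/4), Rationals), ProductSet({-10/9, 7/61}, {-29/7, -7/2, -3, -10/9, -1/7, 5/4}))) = Union(ProductSet({-10/9, 7/61}, {-29/7, -7/2, -3, -10/9, -1/7, 5/4}), ProductSet(Interval(-8/65, 5/4), Reals))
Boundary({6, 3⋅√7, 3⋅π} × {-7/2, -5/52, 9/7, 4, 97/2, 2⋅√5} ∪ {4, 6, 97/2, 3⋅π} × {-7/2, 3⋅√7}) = ({4, 6, 97/2, 3⋅π} × {-7/2, 3⋅√7}) ∪ ({6, 3⋅√7, 3⋅π} × {-7/2, -5/52, 9/7, 4, 97/2, 2⋅√5})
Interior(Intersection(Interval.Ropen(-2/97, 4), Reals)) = Interval.open(-2/97, 4)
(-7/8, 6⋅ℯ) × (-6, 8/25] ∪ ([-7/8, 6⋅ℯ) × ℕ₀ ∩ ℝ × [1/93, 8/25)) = (-7/8, 6⋅ℯ) × (-6, 8/25]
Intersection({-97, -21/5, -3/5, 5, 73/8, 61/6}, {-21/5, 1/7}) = {-21/5}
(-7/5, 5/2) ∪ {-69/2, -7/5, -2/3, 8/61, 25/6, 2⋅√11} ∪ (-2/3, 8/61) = {-69/2, 25/6, 2⋅√11} ∪ [-7/5, 5/2)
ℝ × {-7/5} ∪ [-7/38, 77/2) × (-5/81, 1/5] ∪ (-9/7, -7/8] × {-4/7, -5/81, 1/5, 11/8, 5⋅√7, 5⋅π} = (ℝ × {-7/5}) ∪ ([-7/38, 77/2) × (-5/81, 1/5]) ∪ ((-9/7, -7/8] × {-4/7, -5/81, 1/5, 11/8, 5⋅√7, 5⋅π})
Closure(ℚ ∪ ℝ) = ℝ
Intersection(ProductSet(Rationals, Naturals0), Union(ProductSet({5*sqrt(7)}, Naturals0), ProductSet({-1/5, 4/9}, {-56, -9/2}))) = EmptySet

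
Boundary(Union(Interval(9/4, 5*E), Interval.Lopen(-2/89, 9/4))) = {-2/89, 5*E}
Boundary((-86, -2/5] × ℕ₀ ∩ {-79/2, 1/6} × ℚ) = {-79/2} × ℕ₀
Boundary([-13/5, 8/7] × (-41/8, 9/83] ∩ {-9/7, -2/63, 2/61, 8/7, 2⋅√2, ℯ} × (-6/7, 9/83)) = {-9/7, -2/63, 2/61, 8/7} × [-6/7, 9/83]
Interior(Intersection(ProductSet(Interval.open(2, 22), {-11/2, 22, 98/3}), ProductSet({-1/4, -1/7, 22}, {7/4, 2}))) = EmptySet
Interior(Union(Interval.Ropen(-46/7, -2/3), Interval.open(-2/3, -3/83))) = Union(Interval.open(-46/7, -2/3), Interval.open(-2/3, -3/83))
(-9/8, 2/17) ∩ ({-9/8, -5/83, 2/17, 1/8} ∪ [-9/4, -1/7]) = (-9/8, -1/7] ∪ {-5/83}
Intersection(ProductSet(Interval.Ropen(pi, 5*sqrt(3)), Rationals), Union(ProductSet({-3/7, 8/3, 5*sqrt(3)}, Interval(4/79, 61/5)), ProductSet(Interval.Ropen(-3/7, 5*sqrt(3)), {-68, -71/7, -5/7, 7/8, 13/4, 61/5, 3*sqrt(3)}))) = ProductSet(Interval.Ropen(pi, 5*sqrt(3)), {-68, -71/7, -5/7, 7/8, 13/4, 61/5})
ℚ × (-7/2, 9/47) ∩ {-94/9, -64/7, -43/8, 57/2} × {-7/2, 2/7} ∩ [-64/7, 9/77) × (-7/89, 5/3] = ∅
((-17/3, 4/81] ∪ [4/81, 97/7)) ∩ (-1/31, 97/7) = (-1/31, 97/7)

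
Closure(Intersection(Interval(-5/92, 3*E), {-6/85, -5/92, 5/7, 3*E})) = {-5/92, 5/7, 3*E}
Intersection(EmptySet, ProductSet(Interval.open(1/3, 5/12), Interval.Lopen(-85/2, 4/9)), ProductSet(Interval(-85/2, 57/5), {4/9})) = EmptySet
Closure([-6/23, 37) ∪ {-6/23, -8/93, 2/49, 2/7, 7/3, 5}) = [-6/23, 37]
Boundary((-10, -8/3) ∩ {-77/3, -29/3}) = {-29/3}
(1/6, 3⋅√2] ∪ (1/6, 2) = (1/6, 3⋅√2]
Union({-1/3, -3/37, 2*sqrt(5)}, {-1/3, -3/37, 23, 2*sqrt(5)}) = {-1/3, -3/37, 23, 2*sqrt(5)}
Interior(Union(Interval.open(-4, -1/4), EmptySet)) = Interval.open(-4, -1/4)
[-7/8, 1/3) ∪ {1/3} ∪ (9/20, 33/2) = [-7/8, 1/3] ∪ (9/20, 33/2)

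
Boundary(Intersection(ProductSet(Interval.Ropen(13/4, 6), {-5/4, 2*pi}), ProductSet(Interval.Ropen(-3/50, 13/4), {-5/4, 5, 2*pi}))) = EmptySet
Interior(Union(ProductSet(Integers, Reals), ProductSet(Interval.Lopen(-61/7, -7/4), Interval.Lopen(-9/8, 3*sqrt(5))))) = ProductSet(Union(Complement(Integers, Union(Complement(Integers, Interval.open(-61/7, -7/4)), {-61/7, -7/4})), Complement(Interval.open(-61/7, -7/4), Complement(Integers, Interval.open(-61/7, -7/4))), Complement(Interval.open(-61/7, -7/4), Integers), Complement(Range(-8, -1, 1), Complement(Integers, Interval.open(-61/7, -7/4))), Complement(Range(-8, -1, 1), Union(Complement(Integers, Interval.open(-61/7, -7/4)), {-61/7, -7/4}))), Interval.open(-9/8, 3*sqrt(5)))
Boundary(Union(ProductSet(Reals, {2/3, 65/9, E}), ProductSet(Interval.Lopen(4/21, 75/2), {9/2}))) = Union(ProductSet(Interval(4/21, 75/2), {9/2}), ProductSet(Reals, {2/3, 65/9, E}))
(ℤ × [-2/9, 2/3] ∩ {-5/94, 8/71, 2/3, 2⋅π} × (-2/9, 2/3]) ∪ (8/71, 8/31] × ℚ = (8/71, 8/31] × ℚ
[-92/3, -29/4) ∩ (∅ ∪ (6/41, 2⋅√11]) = ∅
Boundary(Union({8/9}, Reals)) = EmptySet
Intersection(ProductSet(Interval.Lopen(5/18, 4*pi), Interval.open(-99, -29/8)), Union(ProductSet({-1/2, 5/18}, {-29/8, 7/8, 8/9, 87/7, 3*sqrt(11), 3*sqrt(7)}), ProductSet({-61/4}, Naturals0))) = EmptySet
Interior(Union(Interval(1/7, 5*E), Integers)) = Union(Complement(Integers, Union(Complement(Integers, Interval.open(1/7, 5*E)), {1/7, 5*E})), Complement(Interval.open(1/7, 5*E), Complement(Integers, Interval.open(1/7, 5*E))), Complement(Range(1, 14, 1), Complement(Integers, Interval.open(1/7, 5*E))), Complement(Range(1, 14, 1), Union(Complement(Integers, Interval.open(1/7, 5*E)), {1/7, 5*E})))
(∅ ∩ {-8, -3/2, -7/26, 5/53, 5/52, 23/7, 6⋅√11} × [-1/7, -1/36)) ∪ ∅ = ∅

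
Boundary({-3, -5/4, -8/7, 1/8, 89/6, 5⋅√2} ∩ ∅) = ∅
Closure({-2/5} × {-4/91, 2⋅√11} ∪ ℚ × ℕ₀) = (ℝ × ℕ₀) ∪ ({-2/5} × {-4/91, 2⋅√11})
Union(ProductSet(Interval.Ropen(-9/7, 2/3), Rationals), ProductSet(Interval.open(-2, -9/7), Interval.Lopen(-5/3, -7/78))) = Union(ProductSet(Interval.open(-2, -9/7), Interval.Lopen(-5/3, -7/78)), ProductSet(Interval.Ropen(-9/7, 2/3), Rationals))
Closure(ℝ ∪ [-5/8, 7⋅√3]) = (-∞, ∞)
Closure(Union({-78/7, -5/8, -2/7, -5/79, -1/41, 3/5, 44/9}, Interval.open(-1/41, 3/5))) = Union({-78/7, -5/8, -2/7, -5/79, 44/9}, Interval(-1/41, 3/5))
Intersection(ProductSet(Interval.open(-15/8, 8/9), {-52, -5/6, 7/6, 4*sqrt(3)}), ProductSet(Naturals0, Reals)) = ProductSet(Range(0, 1, 1), {-52, -5/6, 7/6, 4*sqrt(3)})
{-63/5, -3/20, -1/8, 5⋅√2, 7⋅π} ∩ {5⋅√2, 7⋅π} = {5⋅√2, 7⋅π}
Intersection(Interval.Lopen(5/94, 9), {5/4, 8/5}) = {5/4, 8/5}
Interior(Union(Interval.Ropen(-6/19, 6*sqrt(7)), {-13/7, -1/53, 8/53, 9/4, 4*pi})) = Interval.open(-6/19, 6*sqrt(7))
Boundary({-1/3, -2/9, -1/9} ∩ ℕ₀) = ∅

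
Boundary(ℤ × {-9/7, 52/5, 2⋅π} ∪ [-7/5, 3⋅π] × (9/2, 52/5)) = (ℤ × {-9/7, 52/5}) ∪ ({-7/5, 3⋅π} × [9/2, 52/5]) ∪ ([-7/5, 3⋅π] × {9/2, 52/5}) ∪ (ℤ \ (-7/5, 3⋅π) × {-9/7, 52/5, 2⋅π})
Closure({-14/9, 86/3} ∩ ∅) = ∅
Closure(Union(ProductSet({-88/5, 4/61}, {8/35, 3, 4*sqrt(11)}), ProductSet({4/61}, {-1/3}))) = Union(ProductSet({4/61}, {-1/3}), ProductSet({-88/5, 4/61}, {8/35, 3, 4*sqrt(11)}))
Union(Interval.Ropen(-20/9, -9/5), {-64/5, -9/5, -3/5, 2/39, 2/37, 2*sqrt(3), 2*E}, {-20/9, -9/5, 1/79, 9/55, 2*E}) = Union({-64/5, -3/5, 1/79, 2/39, 2/37, 9/55, 2*sqrt(3), 2*E}, Interval(-20/9, -9/5))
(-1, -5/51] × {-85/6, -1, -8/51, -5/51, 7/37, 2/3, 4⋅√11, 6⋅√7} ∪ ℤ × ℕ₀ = (ℤ × ℕ₀) ∪ ((-1, -5/51] × {-85/6, -1, -8/51, -5/51, 7/37, 2/3, 4⋅√11, 6⋅√7})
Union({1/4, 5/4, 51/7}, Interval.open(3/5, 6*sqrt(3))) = Union({1/4}, Interval.open(3/5, 6*sqrt(3)))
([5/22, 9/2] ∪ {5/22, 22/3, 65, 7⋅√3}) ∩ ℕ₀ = {1, 2, 3, 4} ∪ {65}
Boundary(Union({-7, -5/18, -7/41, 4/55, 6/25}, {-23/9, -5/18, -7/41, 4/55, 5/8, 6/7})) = {-7, -23/9, -5/18, -7/41, 4/55, 6/25, 5/8, 6/7}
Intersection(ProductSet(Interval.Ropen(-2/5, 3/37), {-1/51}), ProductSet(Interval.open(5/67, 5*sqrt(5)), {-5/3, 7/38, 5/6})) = EmptySet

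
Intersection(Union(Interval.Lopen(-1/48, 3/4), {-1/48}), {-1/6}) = EmptySet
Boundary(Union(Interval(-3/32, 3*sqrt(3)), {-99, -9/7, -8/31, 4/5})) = {-99, -9/7, -8/31, -3/32, 3*sqrt(3)}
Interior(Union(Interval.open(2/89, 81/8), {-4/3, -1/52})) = Interval.open(2/89, 81/8)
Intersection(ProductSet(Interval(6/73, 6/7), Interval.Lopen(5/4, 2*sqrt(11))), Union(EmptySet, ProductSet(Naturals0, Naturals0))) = EmptySet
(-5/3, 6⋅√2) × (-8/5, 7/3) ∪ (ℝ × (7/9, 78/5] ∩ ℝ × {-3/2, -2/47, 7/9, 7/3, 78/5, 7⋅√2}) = (ℝ × {7/3, 78/5, 7⋅√2}) ∪ ((-5/3, 6⋅√2) × (-8/5, 7/3))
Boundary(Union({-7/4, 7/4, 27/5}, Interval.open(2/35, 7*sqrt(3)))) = {-7/4, 2/35, 7*sqrt(3)}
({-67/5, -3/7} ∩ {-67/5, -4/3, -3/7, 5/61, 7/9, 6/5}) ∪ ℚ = ℚ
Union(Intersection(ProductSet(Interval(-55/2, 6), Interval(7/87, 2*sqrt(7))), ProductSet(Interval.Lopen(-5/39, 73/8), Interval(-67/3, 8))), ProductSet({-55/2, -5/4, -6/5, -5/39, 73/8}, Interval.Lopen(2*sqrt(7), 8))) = Union(ProductSet({-55/2, -5/4, -6/5, -5/39, 73/8}, Interval.Lopen(2*sqrt(7), 8)), ProductSet(Interval.Lopen(-5/39, 6), Interval(7/87, 2*sqrt(7))))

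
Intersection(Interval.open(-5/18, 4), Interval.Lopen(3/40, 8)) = Interval.open(3/40, 4)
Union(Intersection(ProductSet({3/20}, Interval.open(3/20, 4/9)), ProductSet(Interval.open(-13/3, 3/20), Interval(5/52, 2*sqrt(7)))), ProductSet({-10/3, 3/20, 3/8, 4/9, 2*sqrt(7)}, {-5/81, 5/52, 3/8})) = ProductSet({-10/3, 3/20, 3/8, 4/9, 2*sqrt(7)}, {-5/81, 5/52, 3/8})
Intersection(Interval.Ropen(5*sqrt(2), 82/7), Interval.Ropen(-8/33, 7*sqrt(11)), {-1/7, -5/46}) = EmptySet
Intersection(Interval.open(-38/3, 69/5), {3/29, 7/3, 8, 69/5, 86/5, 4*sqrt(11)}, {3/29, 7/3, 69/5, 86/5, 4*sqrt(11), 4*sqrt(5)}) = {3/29, 7/3, 4*sqrt(11)}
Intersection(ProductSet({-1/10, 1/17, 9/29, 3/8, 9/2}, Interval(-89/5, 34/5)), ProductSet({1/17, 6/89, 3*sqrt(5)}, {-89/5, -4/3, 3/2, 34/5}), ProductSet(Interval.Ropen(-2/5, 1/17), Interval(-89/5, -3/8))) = EmptySet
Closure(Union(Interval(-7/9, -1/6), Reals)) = Interval(-oo, oo)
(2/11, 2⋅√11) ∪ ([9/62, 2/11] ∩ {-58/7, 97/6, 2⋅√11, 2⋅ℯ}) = (2/11, 2⋅√11)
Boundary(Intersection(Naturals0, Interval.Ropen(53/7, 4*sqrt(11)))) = Range(8, 14, 1)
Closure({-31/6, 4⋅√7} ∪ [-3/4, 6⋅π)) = {-31/6} ∪ [-3/4, 6⋅π]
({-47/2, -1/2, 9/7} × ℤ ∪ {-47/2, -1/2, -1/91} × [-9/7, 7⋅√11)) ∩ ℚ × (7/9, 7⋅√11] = ({-47/2, -1/2, 9/7} × {1, 2, …, 23}) ∪ ({-47/2, -1/2, -1/91} × (7/9, 7⋅√11))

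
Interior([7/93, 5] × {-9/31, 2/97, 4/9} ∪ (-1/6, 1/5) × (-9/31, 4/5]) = (-1/6, 1/5) × (-9/31, 4/5)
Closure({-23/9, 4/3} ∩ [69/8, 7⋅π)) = ∅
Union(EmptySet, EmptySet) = EmptySet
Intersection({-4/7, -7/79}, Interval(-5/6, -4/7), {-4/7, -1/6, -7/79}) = {-4/7}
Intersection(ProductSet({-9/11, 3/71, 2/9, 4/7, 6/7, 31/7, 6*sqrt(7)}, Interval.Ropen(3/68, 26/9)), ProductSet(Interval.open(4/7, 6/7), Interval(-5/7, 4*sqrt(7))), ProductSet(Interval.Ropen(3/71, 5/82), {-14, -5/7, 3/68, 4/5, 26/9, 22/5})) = EmptySet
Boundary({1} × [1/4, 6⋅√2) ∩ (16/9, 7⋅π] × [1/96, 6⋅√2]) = ∅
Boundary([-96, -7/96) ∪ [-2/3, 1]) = {-96, 1}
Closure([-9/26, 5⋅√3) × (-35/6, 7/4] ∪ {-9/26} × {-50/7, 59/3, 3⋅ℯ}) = ({-9/26} × {-50/7, 59/3, 3⋅ℯ}) ∪ ({-9/26, 5⋅√3} × [-35/6, 7/4]) ∪ ([-9/26, 5⋅√3] × {-35/6, 7/4}) ∪ ([-9/26, 5⋅√3) × (-35/6, 7/4])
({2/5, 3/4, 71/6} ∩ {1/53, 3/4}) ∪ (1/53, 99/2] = (1/53, 99/2]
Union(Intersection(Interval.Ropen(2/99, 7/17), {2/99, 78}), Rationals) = Rationals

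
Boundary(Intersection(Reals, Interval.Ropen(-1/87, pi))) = {-1/87, pi}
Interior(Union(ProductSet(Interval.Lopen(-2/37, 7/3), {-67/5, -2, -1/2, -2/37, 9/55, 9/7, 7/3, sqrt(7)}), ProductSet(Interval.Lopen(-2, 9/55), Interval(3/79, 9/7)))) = ProductSet(Interval.open(-2, 9/55), Interval.open(3/79, 9/7))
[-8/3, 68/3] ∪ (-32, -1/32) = (-32, 68/3]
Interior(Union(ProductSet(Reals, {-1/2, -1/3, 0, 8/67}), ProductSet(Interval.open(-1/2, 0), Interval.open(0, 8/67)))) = ProductSet(Interval.open(-1/2, 0), Interval.open(0, 8/67))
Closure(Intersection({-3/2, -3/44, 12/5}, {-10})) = EmptySet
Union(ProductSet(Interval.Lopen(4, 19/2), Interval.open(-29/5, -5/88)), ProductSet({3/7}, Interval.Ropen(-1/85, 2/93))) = Union(ProductSet({3/7}, Interval.Ropen(-1/85, 2/93)), ProductSet(Interval.Lopen(4, 19/2), Interval.open(-29/5, -5/88)))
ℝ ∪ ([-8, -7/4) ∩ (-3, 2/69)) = (-∞, ∞)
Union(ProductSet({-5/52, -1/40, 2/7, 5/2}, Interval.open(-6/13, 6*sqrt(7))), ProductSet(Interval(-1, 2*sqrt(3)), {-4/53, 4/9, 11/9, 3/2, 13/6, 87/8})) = Union(ProductSet({-5/52, -1/40, 2/7, 5/2}, Interval.open(-6/13, 6*sqrt(7))), ProductSet(Interval(-1, 2*sqrt(3)), {-4/53, 4/9, 11/9, 3/2, 13/6, 87/8}))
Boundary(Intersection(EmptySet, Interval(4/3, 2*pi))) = EmptySet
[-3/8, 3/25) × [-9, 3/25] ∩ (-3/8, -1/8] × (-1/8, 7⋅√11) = (-3/8, -1/8] × (-1/8, 3/25]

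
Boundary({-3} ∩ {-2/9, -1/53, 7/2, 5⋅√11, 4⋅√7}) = ∅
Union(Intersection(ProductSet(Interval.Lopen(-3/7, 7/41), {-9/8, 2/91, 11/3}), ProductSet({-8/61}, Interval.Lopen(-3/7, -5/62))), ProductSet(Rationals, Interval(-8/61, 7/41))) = ProductSet(Rationals, Interval(-8/61, 7/41))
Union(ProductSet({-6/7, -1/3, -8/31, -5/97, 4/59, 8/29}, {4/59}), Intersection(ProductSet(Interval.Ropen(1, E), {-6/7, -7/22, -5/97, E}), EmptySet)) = ProductSet({-6/7, -1/3, -8/31, -5/97, 4/59, 8/29}, {4/59})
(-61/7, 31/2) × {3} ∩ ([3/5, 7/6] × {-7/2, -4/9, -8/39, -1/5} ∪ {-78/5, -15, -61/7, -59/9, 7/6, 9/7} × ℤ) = {-59/9, 7/6, 9/7} × {3}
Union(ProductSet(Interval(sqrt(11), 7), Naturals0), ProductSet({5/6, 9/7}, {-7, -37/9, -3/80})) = Union(ProductSet({5/6, 9/7}, {-7, -37/9, -3/80}), ProductSet(Interval(sqrt(11), 7), Naturals0))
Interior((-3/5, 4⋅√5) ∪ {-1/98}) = (-3/5, 4⋅√5)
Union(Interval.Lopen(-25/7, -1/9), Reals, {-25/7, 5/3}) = Interval(-oo, oo)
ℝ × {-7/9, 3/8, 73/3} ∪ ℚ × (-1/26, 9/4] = (ℝ × {-7/9, 3/8, 73/3}) ∪ (ℚ × (-1/26, 9/4])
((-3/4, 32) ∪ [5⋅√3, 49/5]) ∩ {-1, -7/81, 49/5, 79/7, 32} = {-7/81, 49/5, 79/7}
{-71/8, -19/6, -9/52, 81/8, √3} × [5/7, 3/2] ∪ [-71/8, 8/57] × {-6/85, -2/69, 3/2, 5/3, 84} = ([-71/8, 8/57] × {-6/85, -2/69, 3/2, 5/3, 84}) ∪ ({-71/8, -19/6, -9/52, 81/8, √3} × [5/7, 3/2])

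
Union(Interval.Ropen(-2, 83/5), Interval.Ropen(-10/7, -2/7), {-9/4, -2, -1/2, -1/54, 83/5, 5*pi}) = Union({-9/4}, Interval(-2, 83/5))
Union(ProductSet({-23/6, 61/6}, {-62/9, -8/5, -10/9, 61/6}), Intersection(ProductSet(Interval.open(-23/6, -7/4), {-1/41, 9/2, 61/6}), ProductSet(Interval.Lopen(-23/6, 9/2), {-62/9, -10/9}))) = ProductSet({-23/6, 61/6}, {-62/9, -8/5, -10/9, 61/6})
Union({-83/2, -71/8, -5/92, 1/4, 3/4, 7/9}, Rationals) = Rationals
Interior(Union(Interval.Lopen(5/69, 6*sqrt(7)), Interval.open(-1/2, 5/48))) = Interval.open(-1/2, 6*sqrt(7))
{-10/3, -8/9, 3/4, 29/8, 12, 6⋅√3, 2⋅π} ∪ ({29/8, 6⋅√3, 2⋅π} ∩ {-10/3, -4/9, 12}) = {-10/3, -8/9, 3/4, 29/8, 12, 6⋅√3, 2⋅π}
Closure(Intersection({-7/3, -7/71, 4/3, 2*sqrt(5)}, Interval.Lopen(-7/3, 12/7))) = {-7/71, 4/3}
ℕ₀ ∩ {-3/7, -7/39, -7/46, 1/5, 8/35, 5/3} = ∅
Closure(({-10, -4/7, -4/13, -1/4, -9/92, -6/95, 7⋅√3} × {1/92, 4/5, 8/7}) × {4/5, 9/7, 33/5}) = ({-10, -4/7, -4/13, -1/4, -9/92, -6/95, 7⋅√3} × {1/92, 4/5, 8/7}) × {4/5, 9/7, 33/5}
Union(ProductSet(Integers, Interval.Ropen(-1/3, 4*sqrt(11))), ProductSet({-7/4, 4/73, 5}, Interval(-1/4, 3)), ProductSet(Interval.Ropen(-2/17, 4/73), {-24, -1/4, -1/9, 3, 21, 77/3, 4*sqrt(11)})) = Union(ProductSet({-7/4, 4/73, 5}, Interval(-1/4, 3)), ProductSet(Integers, Interval.Ropen(-1/3, 4*sqrt(11))), ProductSet(Interval.Ropen(-2/17, 4/73), {-24, -1/4, -1/9, 3, 21, 77/3, 4*sqrt(11)}))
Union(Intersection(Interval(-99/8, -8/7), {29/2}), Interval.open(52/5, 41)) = Interval.open(52/5, 41)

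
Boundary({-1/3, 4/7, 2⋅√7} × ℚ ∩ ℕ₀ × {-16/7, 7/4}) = ∅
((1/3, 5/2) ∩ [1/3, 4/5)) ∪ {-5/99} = {-5/99} ∪ (1/3, 4/5)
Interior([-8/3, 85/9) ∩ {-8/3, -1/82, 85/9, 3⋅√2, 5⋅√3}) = ∅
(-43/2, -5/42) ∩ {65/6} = ∅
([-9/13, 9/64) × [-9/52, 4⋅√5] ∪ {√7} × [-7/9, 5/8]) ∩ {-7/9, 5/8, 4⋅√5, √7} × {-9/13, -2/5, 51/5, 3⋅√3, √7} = {√7} × {-9/13, -2/5}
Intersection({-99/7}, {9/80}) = EmptySet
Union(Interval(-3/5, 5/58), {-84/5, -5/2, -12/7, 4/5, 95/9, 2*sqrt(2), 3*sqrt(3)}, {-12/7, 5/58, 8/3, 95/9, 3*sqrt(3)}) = Union({-84/5, -5/2, -12/7, 4/5, 8/3, 95/9, 2*sqrt(2), 3*sqrt(3)}, Interval(-3/5, 5/58))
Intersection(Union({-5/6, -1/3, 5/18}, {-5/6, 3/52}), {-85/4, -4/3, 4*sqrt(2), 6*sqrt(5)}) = EmptySet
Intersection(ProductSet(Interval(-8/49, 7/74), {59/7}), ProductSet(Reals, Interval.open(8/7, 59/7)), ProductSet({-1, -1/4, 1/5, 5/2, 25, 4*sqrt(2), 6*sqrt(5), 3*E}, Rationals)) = EmptySet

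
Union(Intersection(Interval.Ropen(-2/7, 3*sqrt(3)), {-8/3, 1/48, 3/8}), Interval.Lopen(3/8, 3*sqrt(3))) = Union({1/48}, Interval(3/8, 3*sqrt(3)))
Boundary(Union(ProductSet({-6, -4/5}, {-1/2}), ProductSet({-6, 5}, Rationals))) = Union(ProductSet({-6, -4/5}, {-1/2}), ProductSet({-6, 5}, Reals))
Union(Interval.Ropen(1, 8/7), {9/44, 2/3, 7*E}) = Union({9/44, 2/3, 7*E}, Interval.Ropen(1, 8/7))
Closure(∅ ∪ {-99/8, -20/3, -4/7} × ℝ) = {-99/8, -20/3, -4/7} × ℝ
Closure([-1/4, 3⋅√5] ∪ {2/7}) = [-1/4, 3⋅√5]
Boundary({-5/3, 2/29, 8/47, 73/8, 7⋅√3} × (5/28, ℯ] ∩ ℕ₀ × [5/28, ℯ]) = ∅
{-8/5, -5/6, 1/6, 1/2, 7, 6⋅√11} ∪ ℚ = ℚ ∪ {6⋅√11}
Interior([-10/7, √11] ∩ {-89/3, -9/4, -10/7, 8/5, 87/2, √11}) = ∅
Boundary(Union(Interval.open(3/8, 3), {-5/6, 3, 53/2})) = {-5/6, 3/8, 3, 53/2}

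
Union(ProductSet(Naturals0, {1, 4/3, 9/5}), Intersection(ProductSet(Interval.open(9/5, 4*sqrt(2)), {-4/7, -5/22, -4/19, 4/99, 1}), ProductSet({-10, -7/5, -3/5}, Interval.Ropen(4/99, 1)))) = ProductSet(Naturals0, {1, 4/3, 9/5})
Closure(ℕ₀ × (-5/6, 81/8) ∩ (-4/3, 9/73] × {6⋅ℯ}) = ∅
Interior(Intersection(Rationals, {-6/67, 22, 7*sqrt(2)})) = EmptySet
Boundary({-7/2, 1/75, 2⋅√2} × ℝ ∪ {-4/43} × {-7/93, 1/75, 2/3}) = ({-4/43} × {-7/93, 1/75, 2/3}) ∪ ({-7/2, 1/75, 2⋅√2} × ℝ)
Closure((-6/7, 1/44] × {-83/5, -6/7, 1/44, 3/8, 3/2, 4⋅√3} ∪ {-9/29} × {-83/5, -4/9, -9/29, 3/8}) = ({-9/29} × {-83/5, -4/9, -9/29, 3/8}) ∪ ([-6/7, 1/44] × {-83/5, -6/7, 1/44, 3/8, 3/2, 4⋅√3})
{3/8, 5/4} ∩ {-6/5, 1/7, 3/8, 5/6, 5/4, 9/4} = {3/8, 5/4}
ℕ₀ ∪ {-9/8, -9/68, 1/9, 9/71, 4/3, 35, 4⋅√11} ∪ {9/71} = {-9/8, -9/68, 1/9, 9/71, 4/3, 4⋅√11} ∪ ℕ₀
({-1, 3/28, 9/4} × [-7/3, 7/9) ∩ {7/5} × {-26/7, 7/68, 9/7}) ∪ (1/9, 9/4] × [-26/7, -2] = (1/9, 9/4] × [-26/7, -2]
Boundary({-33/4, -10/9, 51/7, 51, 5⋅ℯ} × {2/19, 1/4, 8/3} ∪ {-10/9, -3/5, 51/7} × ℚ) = ({-10/9, -3/5, 51/7} × ℝ) ∪ ({-33/4, -10/9, 51/7, 51, 5⋅ℯ} × {2/19, 1/4, 8/3})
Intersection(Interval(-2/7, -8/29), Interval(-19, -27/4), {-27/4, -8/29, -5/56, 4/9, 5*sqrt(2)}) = EmptySet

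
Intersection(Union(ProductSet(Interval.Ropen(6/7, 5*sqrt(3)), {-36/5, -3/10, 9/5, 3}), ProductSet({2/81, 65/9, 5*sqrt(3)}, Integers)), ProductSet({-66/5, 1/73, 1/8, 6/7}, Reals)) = ProductSet({6/7}, {-36/5, -3/10, 9/5, 3})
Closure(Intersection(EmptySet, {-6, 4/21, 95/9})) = EmptySet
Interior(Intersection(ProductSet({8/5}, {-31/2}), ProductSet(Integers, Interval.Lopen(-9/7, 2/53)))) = EmptySet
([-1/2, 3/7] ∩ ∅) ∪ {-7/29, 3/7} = {-7/29, 3/7}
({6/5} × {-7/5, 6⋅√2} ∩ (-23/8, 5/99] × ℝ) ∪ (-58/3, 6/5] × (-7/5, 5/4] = (-58/3, 6/5] × (-7/5, 5/4]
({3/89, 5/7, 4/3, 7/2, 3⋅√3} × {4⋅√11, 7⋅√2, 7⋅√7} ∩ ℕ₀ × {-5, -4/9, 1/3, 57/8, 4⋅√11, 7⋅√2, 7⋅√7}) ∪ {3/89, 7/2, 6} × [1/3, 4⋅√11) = {3/89, 7/2, 6} × [1/3, 4⋅√11)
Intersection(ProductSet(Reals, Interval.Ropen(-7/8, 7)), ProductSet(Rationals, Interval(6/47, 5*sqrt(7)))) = ProductSet(Rationals, Interval.Ropen(6/47, 7))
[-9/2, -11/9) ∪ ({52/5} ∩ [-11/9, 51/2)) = [-9/2, -11/9) ∪ {52/5}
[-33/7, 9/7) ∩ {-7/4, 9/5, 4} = {-7/4}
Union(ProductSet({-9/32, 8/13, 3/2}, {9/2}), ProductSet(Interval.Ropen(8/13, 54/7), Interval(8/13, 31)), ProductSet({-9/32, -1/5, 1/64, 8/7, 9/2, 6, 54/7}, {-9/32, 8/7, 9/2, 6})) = Union(ProductSet({-9/32, 8/13, 3/2}, {9/2}), ProductSet({-9/32, -1/5, 1/64, 8/7, 9/2, 6, 54/7}, {-9/32, 8/7, 9/2, 6}), ProductSet(Interval.Ropen(8/13, 54/7), Interval(8/13, 31)))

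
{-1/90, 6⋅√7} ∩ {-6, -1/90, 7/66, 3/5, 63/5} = {-1/90}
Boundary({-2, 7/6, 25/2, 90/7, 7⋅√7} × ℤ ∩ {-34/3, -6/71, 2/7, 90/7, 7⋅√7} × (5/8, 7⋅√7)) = {90/7, 7⋅√7} × {1, 2, …, 18}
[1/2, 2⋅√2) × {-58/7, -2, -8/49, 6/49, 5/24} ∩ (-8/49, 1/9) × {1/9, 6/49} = ∅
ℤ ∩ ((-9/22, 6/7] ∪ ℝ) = ℤ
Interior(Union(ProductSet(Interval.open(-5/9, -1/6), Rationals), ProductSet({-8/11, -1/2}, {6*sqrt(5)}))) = EmptySet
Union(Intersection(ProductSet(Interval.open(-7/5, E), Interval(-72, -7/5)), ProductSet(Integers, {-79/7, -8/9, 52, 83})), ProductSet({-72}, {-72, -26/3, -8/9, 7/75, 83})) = Union(ProductSet({-72}, {-72, -26/3, -8/9, 7/75, 83}), ProductSet(Range(-1, 3, 1), {-79/7}))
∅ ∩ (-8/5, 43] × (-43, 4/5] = ∅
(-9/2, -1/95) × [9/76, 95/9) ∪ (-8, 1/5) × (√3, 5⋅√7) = ((-9/2, -1/95) × [9/76, 95/9)) ∪ ((-8, 1/5) × (√3, 5⋅√7))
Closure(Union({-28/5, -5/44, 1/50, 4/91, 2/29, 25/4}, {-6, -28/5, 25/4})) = {-6, -28/5, -5/44, 1/50, 4/91, 2/29, 25/4}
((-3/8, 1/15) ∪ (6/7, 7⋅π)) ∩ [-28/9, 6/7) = (-3/8, 1/15)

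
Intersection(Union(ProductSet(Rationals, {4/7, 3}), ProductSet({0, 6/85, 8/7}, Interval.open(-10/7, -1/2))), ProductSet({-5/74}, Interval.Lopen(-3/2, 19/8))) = ProductSet({-5/74}, {4/7})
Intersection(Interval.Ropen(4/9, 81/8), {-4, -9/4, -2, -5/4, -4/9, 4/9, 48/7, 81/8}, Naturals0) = EmptySet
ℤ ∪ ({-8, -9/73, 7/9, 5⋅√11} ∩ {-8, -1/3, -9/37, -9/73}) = ℤ ∪ {-9/73}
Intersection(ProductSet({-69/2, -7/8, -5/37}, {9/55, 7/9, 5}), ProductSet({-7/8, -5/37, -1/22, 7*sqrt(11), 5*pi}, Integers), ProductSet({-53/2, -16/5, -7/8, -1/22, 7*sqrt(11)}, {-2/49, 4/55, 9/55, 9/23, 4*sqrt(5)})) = EmptySet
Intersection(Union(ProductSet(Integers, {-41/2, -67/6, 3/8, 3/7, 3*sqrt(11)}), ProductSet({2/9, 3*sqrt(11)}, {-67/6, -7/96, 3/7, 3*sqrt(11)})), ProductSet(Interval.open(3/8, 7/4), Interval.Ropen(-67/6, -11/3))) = ProductSet(Range(1, 2, 1), {-67/6})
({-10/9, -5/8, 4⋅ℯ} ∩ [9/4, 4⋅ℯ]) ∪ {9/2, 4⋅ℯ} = {9/2, 4⋅ℯ}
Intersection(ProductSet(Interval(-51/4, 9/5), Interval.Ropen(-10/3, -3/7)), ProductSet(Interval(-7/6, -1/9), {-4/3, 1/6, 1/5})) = ProductSet(Interval(-7/6, -1/9), {-4/3})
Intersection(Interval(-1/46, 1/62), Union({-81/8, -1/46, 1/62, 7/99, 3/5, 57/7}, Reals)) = Interval(-1/46, 1/62)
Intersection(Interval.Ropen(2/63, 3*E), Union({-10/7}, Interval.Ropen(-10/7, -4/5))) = EmptySet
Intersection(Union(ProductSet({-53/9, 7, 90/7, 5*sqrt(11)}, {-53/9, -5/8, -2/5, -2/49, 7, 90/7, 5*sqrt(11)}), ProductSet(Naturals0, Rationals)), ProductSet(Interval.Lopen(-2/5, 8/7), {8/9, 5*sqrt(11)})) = ProductSet(Range(0, 2, 1), {8/9})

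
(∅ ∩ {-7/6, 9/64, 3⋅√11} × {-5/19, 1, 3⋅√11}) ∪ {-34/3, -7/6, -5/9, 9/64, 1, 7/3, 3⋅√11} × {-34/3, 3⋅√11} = {-34/3, -7/6, -5/9, 9/64, 1, 7/3, 3⋅√11} × {-34/3, 3⋅√11}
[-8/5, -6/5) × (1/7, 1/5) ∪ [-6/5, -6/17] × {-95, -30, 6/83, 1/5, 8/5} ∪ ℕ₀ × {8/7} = (ℕ₀ × {8/7}) ∪ ([-8/5, -6/5) × (1/7, 1/5)) ∪ ([-6/5, -6/17] × {-95, -30, 6/83, 1/5, 8/5})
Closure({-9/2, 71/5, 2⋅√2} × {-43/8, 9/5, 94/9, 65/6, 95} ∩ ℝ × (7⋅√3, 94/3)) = ∅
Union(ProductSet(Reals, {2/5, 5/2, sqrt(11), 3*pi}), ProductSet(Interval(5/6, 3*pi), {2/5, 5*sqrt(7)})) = Union(ProductSet(Interval(5/6, 3*pi), {2/5, 5*sqrt(7)}), ProductSet(Reals, {2/5, 5/2, sqrt(11), 3*pi}))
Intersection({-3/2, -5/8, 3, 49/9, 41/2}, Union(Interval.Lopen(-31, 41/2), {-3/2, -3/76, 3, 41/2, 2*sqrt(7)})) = {-3/2, -5/8, 3, 49/9, 41/2}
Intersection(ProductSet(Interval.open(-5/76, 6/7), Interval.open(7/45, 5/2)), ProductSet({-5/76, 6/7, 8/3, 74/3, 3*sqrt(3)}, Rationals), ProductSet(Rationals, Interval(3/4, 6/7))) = EmptySet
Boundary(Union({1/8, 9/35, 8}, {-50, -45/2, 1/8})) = {-50, -45/2, 1/8, 9/35, 8}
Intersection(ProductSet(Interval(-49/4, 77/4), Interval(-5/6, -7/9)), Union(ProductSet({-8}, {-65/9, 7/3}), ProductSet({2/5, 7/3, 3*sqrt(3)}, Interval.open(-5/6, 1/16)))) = ProductSet({2/5, 7/3, 3*sqrt(3)}, Interval.Lopen(-5/6, -7/9))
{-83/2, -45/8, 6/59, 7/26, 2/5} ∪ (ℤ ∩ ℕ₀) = {-83/2, -45/8, 6/59, 7/26, 2/5} ∪ ℕ₀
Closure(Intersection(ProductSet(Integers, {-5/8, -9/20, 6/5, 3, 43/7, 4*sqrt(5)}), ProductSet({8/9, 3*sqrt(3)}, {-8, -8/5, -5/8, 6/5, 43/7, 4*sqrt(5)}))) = EmptySet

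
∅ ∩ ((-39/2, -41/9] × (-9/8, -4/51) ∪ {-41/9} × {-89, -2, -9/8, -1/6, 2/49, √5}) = ∅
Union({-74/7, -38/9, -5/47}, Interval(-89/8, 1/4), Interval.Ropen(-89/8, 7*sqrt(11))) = Interval.Ropen(-89/8, 7*sqrt(11))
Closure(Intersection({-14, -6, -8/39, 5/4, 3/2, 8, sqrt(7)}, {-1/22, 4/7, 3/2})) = {3/2}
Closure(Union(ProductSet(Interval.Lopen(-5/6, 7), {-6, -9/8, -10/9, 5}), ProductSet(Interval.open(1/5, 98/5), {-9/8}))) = Union(ProductSet(Interval(-5/6, 7), {-6, -9/8, -10/9, 5}), ProductSet(Interval(1/5, 98/5), {-9/8}))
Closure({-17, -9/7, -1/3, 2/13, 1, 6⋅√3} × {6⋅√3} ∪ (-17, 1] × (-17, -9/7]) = ({-17, 1} × [-17, -9/7]) ∪ ([-17, 1] × {-17, -9/7}) ∪ ((-17, 1] × (-17, -9/7]) ∪ ({-17, -9/7, -1/3, 2/13, 1, 6⋅√3} × {6⋅√3})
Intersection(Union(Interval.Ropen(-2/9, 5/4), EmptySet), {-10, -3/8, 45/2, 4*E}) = EmptySet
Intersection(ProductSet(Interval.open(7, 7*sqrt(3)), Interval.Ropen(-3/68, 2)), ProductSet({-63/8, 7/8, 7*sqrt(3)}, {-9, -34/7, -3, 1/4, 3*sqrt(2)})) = EmptySet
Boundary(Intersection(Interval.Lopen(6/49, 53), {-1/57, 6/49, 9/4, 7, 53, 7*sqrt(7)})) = {9/4, 7, 53, 7*sqrt(7)}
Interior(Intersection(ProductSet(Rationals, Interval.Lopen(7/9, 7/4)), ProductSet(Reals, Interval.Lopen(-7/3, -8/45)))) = EmptySet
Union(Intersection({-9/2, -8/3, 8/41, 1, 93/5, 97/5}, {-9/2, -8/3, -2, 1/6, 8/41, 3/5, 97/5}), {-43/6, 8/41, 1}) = {-43/6, -9/2, -8/3, 8/41, 1, 97/5}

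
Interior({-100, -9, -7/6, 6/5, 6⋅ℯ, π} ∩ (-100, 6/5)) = ∅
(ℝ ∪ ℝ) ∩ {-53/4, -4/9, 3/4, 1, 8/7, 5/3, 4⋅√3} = {-53/4, -4/9, 3/4, 1, 8/7, 5/3, 4⋅√3}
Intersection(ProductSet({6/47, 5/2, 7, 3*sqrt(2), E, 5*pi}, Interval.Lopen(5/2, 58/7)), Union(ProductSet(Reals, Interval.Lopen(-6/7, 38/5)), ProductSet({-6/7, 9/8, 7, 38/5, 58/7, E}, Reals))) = Union(ProductSet({7, E}, Interval.Lopen(5/2, 58/7)), ProductSet({6/47, 5/2, 7, 3*sqrt(2), E, 5*pi}, Interval.Lopen(5/2, 38/5)))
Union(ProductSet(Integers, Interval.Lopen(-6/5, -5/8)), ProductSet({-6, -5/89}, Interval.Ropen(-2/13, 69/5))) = Union(ProductSet({-6, -5/89}, Interval.Ropen(-2/13, 69/5)), ProductSet(Integers, Interval.Lopen(-6/5, -5/8)))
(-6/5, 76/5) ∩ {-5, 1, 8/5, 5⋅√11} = {1, 8/5}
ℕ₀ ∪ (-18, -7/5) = (-18, -7/5) ∪ ℕ₀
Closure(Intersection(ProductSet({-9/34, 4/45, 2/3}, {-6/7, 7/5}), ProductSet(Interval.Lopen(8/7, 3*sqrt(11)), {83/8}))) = EmptySet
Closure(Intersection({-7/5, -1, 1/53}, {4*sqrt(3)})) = EmptySet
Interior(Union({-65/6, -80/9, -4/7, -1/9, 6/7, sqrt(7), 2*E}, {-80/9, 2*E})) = EmptySet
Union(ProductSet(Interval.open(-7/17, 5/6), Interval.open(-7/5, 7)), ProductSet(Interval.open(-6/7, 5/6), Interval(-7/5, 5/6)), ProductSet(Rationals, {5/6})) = Union(ProductSet(Interval.open(-6/7, 5/6), Interval(-7/5, 5/6)), ProductSet(Interval.open(-7/17, 5/6), Interval.open(-7/5, 7)), ProductSet(Rationals, {5/6}))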